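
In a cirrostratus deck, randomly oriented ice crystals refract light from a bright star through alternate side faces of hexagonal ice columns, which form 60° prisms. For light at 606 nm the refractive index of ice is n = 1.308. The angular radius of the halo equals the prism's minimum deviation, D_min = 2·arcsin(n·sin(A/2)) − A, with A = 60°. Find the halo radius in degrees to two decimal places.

n·sin(A/2) = 1.308 × sin 30° = 1.308 × 0.5000 = 0.6540.
D_min = 2·arcsin(0.6540) − 60° = 2 × 40.844° − 60° = 21.688°.

21.69°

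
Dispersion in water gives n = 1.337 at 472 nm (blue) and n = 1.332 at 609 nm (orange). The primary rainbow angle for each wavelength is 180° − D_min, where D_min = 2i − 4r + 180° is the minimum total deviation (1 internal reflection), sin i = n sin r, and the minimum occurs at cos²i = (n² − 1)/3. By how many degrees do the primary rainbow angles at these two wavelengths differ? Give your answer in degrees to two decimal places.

At 472 nm (n = 1.337): cos²i = 0.26252 → i = 59.178°, r = 39.964°, D_min = 138.500°, rainbow angle = 41.500°.
At 609 nm (n = 1.332): cos²i = 0.25807 → i = 59.469°, r = 40.290°, D_min = 137.776°, rainbow angle = 42.224°.
Angular width = |41.500° − 42.224°| = 0.724°.

0.72°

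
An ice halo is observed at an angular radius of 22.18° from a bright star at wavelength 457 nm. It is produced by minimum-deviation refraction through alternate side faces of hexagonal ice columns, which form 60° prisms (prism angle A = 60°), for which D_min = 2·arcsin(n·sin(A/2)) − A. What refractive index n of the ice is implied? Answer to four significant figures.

1.314

Rearranging: n = sin((D_min + A)/2) / sin(A/2).
(D_min + A)/2 = (22.18° + 60°)/2 = 41.090°.
n = sin 41.090° / sin 30° = 0.6572 / 0.5000 = 1.3145.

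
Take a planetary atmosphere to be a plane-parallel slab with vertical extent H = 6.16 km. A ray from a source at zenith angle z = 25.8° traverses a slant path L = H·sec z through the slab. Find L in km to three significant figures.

sec z = 1/cos 25.8° = 1.1107.
L = 6.16 × 1.1107 = 6.842 km.

6.84 km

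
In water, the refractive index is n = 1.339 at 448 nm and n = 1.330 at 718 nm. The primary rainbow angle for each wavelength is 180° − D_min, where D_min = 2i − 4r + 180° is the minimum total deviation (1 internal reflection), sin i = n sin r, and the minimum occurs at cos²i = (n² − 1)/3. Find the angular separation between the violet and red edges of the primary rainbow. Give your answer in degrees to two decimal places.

1.30°

At 448 nm (n = 1.339): cos²i = 0.26431 → i = 59.062°, r = 39.834°, D_min = 138.786°, rainbow angle = 41.214°.
At 718 nm (n = 1.330): cos²i = 0.25630 → i = 59.585°, r = 40.422°, D_min = 137.484°, rainbow angle = 42.516°.
Angular width = |41.214° − 42.516°| = 1.303°.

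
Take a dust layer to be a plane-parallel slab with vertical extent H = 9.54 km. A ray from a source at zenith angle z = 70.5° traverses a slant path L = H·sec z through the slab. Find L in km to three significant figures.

sec z = 1/cos 70.5° = 2.9957.
L = 9.54 × 2.9957 = 28.579 km.

28.6 km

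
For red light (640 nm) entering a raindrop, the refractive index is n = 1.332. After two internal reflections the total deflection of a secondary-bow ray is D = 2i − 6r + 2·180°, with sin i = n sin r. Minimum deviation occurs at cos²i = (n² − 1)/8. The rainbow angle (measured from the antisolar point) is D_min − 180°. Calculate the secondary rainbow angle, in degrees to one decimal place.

cos²i = (1.77422 − 1)/8 = 0.09678; i = arccos(0.31109) = 71.875°.
sin r = sin 71.875°/1.332 = 0.71350; r = 45.520°.
D_min = 2·71.875° − 6·45.520° + 360° = 230.628°.
Rainbow angle = D_min − 180° = 50.628°.

50.6°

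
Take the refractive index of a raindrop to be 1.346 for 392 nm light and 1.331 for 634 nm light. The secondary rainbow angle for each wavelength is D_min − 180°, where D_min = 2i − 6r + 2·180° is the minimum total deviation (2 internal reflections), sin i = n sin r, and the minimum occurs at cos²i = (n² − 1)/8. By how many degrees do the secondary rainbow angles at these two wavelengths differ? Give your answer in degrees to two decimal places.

At 392 nm (n = 1.346): cos²i = 0.10146 → i = 71.426°, r = 44.768°, D_min = 234.241°, rainbow angle = 54.241°.
At 634 nm (n = 1.331): cos²i = 0.09645 → i = 71.907°, r = 45.575°, D_min = 230.365°, rainbow angle = 50.365°.
Angular width = |54.241° − 50.365°| = 3.876°.

3.88°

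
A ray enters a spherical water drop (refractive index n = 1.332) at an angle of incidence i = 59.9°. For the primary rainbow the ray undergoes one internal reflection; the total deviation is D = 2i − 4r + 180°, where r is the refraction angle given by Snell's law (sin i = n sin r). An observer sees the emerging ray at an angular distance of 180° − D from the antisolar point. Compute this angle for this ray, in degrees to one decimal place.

sin r = sin 59.9° / 1.332 = 0.8652/1.332 = 0.6495; r = 40.50°.
D = 2·59.9° − 4·40.50° + 180° = 119.80° − 162.02° + 180° = 137.78°.
Angle from antisolar point = 180° − D = 42.22°.

42.2°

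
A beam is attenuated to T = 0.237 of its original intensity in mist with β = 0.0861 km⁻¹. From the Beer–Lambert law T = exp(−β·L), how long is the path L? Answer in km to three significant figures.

Beer–Lambert: T = exp(−βL) ⇒ L = −ln(T)/β = −ln(0.237)/0.0861 = 1.4397/0.0861 = 16.72 km.

16.7 km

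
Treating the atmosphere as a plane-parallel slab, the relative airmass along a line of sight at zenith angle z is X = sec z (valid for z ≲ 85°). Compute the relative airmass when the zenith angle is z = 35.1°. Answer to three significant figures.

X = sec z = 1/cos 35.1° = 1/0.8181 = 1.2223.

1.22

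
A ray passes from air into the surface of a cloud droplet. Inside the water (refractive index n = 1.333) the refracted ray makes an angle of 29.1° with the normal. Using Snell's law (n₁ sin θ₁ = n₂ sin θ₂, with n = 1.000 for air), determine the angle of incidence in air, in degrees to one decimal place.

Snell: sin θ_i = n · sin θ_r = 1.333 × sin 29.1° = 1.333 × 0.4863 = 0.6483.
θ_i = arcsin(0.6483) = 40.41°.

40.4°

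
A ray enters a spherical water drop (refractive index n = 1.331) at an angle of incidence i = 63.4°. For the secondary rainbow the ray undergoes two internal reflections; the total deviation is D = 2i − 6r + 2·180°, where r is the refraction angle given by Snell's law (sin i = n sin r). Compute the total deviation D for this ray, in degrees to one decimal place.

233.6°

sin r = sin 63.4° / 1.331 = 0.8942/1.331 = 0.6718; r = 42.21°.
D = 2·63.4° − 6·42.21° + 2·180° = 126.80° − 253.23° + 360° = 233.57°.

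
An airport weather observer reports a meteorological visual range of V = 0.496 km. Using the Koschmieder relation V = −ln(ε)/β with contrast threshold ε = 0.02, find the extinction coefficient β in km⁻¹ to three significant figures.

β = −ln(0.02) / V = 3.912 / 0.496 = 7.8871 km⁻¹.

7.89 km⁻¹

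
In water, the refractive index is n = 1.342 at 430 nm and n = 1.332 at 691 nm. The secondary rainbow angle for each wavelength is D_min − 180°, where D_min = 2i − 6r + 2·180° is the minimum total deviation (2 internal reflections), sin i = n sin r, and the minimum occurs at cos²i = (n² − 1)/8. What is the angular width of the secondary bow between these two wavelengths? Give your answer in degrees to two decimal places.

At 430 nm (n = 1.342): cos²i = 0.10012 → i = 71.554°, r = 44.981°, D_min = 233.222°, rainbow angle = 53.222°.
At 691 nm (n = 1.332): cos²i = 0.09678 → i = 71.875°, r = 45.520°, D_min = 230.628°, rainbow angle = 50.628°.
Angular width = |53.222° − 50.628°| = 2.594°.

2.59°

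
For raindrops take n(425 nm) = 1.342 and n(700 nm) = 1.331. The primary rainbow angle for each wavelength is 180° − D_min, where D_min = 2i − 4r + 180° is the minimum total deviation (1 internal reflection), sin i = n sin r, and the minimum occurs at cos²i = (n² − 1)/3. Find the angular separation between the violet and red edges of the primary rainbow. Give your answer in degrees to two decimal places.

At 425 nm (n = 1.342): cos²i = 0.26699 → i = 58.888°, r = 39.641°, D_min = 139.213°, rainbow angle = 40.787°.
At 700 nm (n = 1.331): cos²i = 0.25719 → i = 59.527°, r = 40.356°, D_min = 137.630°, rainbow angle = 42.370°.
Angular width = |40.787° − 42.370°| = 1.583°.

1.58°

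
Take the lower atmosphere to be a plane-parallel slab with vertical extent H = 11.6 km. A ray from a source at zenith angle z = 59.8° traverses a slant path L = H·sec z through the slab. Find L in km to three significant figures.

sec z = 1/cos 59.8° = 1.9880.
L = 11.6 × 1.9880 = 23.061 km.

23.1 km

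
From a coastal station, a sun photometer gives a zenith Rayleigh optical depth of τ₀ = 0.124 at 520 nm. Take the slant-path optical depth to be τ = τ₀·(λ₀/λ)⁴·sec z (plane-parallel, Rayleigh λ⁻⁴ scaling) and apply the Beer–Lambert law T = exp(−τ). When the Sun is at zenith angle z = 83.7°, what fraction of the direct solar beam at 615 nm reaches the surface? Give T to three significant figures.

sec 83.7° = 9.1129.
τ = 0.124 × (520/615)⁴ × 9.1129 = 0.124 × 0.5111 × 9.1129 = 0.5776.
T = exp(−0.5776) = 0.5613.

0.561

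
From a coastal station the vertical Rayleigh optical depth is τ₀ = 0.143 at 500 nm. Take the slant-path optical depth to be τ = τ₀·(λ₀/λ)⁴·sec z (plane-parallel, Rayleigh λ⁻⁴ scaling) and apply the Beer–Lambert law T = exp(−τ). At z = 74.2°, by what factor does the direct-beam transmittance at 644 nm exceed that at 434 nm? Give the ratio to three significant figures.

2.08

Airmass: sec 74.2° = 3.6727.
τ(644 nm) = 0.143 × (500/644)⁴ × 3.6727 = 0.143 × 0.3634 × 3.6727 = 0.1908.
τ(434 nm) = 0.143 × (500/434)⁴ × 3.6727 = 0.143 × 1.7617 × 3.6727 = 0.9252.
T(644)/T(434) = exp(τ_B − τ_A) = exp(0.7344) = 2.0842.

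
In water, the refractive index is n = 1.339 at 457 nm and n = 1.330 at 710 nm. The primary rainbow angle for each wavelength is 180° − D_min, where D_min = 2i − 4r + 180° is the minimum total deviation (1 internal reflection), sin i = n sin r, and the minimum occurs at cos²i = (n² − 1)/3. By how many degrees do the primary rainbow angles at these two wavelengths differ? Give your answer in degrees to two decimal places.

1.30°

At 457 nm (n = 1.339): cos²i = 0.26431 → i = 59.062°, r = 39.834°, D_min = 138.786°, rainbow angle = 41.214°.
At 710 nm (n = 1.330): cos²i = 0.25630 → i = 59.585°, r = 40.422°, D_min = 137.484°, rainbow angle = 42.516°.
Angular width = |41.214° − 42.516°| = 1.303°.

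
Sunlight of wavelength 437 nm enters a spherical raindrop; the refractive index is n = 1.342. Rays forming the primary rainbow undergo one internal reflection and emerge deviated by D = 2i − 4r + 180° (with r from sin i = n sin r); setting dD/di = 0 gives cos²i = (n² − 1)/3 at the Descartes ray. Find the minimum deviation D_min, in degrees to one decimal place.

139.2°

cos²i = (1.80096 − 1)/3 = 0.26699; i = arccos(0.51671) = 58.888°.
sin r = sin 58.888°/1.342 = 0.63797; r = 39.641°.
D_min = 2·58.888° − 4·39.641° + 180° = 139.213°.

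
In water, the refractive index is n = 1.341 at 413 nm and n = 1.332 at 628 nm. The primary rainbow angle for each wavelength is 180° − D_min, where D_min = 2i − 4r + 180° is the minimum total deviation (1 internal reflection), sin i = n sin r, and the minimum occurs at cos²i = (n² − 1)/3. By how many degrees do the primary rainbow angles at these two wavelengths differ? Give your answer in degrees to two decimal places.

1.29°

At 413 nm (n = 1.341): cos²i = 0.26609 → i = 58.946°, r = 39.705°, D_min = 139.071°, rainbow angle = 40.929°.
At 628 nm (n = 1.332): cos²i = 0.25807 → i = 59.469°, r = 40.290°, D_min = 137.776°, rainbow angle = 42.224°.
Angular width = |40.929° − 42.224°| = 1.295°.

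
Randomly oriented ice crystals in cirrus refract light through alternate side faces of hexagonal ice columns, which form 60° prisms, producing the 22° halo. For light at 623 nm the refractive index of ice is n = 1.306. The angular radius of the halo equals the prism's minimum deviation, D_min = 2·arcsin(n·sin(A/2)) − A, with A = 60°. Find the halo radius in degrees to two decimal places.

n·sin(A/2) = 1.306 × sin 30° = 1.306 × 0.5000 = 0.6530.
D_min = 2·arcsin(0.6530) − 60° = 2 × 40.768° − 60° = 21.536°.

21.54°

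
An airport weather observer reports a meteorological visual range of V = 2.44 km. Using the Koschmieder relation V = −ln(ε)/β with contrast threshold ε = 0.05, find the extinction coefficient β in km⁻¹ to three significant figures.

β = −ln(0.05) / V = 2.996 / 2.44 = 1.2278 km⁻¹.

1.23 km⁻¹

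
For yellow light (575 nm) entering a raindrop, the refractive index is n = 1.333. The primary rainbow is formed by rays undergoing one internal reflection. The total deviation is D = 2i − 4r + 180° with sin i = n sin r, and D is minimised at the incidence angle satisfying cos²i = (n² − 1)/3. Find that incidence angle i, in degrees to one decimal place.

cos²i = (1.333² − 1)/3 = (1.77689 − 1)/3 = 0.25896.
cos i = 0.50888, so i = 59.410°.

59.4°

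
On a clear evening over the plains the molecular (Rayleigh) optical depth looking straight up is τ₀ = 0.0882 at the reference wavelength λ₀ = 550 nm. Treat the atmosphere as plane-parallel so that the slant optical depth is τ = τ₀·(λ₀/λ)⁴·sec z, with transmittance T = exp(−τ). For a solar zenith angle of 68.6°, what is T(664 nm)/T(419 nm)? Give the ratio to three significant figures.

1.83

Airmass: sec 68.6° = 2.7407.
τ(664 nm) = 0.0882 × (550/664)⁴ × 2.7407 = 0.0882 × 0.4707 × 2.7407 = 0.1138.
τ(419 nm) = 0.0882 × (550/419)⁴ × 2.7407 = 0.0882 × 2.9689 × 2.7407 = 0.7177.
T(664)/T(419) = exp(τ_B − τ_A) = exp(0.6039) = 1.8292.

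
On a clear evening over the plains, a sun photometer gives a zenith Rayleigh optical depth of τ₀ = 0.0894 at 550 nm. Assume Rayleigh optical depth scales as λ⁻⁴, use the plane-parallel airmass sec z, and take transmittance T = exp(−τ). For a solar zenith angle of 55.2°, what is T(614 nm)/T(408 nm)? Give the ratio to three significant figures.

Airmass: sec 55.2° = 1.7522.
τ(614 nm) = 0.0894 × (550/614)⁴ × 1.7522 = 0.0894 × 0.6438 × 1.7522 = 0.1009.
τ(408 nm) = 0.0894 × (550/408)⁴ × 1.7522 = 0.0894 × 3.3023 × 1.7522 = 0.5173.
T(614)/T(408) = exp(τ_B − τ_A) = exp(0.4164) = 1.5165.

1.52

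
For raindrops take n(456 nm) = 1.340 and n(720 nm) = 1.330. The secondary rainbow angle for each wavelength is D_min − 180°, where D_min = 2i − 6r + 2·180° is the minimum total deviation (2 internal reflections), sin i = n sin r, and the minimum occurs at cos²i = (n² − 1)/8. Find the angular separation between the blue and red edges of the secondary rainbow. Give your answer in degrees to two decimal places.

At 456 nm (n = 1.340): cos²i = 0.09945 → i = 71.618°, r = 45.088°, D_min = 232.709°, rainbow angle = 52.709°.
At 720 nm (n = 1.330): cos²i = 0.09611 → i = 71.940°, r = 45.630°, D_min = 230.101°, rainbow angle = 50.101°.
Angular width = |52.709° − 50.101°| = 2.608°.

2.61°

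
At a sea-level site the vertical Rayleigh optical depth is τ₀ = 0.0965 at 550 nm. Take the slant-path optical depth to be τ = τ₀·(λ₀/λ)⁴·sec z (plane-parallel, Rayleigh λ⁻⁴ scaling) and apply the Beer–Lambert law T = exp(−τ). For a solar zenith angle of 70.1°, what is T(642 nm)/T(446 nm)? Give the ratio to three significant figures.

1.65

Airmass: sec 70.1° = 2.9379.
τ(642 nm) = 0.0965 × (550/642)⁴ × 2.9379 = 0.0965 × 0.5387 × 2.9379 = 0.1527.
τ(446 nm) = 0.0965 × (550/446)⁴ × 2.9379 = 0.0965 × 2.3127 × 2.9379 = 0.6557.
T(642)/T(446) = exp(τ_B − τ_A) = exp(0.5029) = 1.6536.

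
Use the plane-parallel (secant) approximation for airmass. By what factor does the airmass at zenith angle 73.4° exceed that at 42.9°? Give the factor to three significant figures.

2.56

X(73.4°)/X(42.9°) = sec 73.4° / sec 42.9° = cos 42.9° / cos 73.4° = 0.7325/0.2857 = 2.5641.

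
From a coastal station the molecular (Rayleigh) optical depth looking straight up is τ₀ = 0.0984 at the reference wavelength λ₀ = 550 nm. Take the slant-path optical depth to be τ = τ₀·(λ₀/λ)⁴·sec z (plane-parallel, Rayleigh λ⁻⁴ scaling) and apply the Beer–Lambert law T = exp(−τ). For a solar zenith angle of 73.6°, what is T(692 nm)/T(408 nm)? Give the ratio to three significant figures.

2.75

Airmass: sec 73.6° = 3.5418.
τ(692 nm) = 0.0984 × (550/692)⁴ × 3.5418 = 0.0984 × 0.3990 × 3.5418 = 0.1391.
τ(408 nm) = 0.0984 × (550/408)⁴ × 3.5418 = 0.0984 × 3.3023 × 3.5418 = 1.1509.
T(692)/T(408) = exp(τ_B − τ_A) = exp(1.0118) = 2.7506.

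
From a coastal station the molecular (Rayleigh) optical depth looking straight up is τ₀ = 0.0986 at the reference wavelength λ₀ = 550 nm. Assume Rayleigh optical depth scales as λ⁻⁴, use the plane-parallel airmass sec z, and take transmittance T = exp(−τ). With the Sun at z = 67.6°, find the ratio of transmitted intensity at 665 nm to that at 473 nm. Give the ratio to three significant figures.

Airmass: sec 67.6° = 2.6242.
τ(665 nm) = 0.0986 × (550/665)⁴ × 2.6242 = 0.0986 × 0.4679 × 2.6242 = 0.1211.
τ(473 nm) = 0.0986 × (550/473)⁴ × 2.6242 = 0.0986 × 1.8281 × 2.6242 = 0.4730.
T(665)/T(473) = exp(τ_B − τ_A) = exp(0.3519) = 1.4218.

1.42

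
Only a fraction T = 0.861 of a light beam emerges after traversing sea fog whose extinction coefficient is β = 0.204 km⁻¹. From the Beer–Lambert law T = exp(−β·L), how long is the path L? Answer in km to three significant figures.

0.734 km

Beer–Lambert: T = exp(−βL) ⇒ L = −ln(T)/β = −ln(0.861)/0.204 = 0.1497/0.204 = 0.7336 km.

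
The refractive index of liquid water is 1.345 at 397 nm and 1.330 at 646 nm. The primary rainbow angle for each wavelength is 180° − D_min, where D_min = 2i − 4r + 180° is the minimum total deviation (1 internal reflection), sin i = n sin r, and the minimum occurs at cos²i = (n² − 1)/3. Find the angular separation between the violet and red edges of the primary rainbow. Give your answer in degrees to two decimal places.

At 397 nm (n = 1.345): cos²i = 0.26967 → i = 58.715°, r = 39.448°, D_min = 139.635°, rainbow angle = 40.365°.
At 646 nm (n = 1.330): cos²i = 0.25630 → i = 59.585°, r = 40.422°, D_min = 137.484°, rainbow angle = 42.516°.
Angular width = |40.365° − 42.516°| = 2.152°.

2.15°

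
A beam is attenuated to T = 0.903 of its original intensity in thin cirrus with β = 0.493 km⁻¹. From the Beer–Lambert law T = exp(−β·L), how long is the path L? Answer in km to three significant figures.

Beer–Lambert: T = exp(−βL) ⇒ L = −ln(T)/β = −ln(0.903)/0.493 = 0.1020/0.493 = 0.207 km.

0.207 km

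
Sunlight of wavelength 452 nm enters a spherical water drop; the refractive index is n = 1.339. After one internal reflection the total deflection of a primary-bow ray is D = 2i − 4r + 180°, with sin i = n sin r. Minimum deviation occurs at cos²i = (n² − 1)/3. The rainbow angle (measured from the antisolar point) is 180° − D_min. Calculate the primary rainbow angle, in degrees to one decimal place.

41.2°

cos²i = (1.79292 − 1)/3 = 0.26431; i = arccos(0.51411) = 59.062°.
sin r = sin 59.062°/1.339 = 0.64057; r = 39.834°.
D_min = 2·59.062° − 4·39.834° + 180° = 138.786°.
Rainbow angle = 180° − D_min = 41.214°.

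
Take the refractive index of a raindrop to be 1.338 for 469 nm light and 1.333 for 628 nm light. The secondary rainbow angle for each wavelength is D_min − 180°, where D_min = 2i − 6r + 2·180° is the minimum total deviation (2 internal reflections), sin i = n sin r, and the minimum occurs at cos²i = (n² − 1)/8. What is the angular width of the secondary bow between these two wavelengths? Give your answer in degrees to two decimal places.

1.30°

At 469 nm (n = 1.338): cos²i = 0.09878 → i = 71.682°, r = 45.195°, D_min = 232.193°, rainbow angle = 52.193°.
At 628 nm (n = 1.333): cos²i = 0.09711 → i = 71.843°, r = 45.466°, D_min = 230.891°, rainbow angle = 50.891°.
Angular width = |52.193° − 50.891°| = 1.302°.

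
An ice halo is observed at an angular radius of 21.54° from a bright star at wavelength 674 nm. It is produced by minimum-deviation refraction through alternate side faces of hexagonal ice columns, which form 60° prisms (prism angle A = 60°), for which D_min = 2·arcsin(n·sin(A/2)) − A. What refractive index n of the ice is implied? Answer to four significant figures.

Rearranging: n = sin((D_min + A)/2) / sin(A/2).
(D_min + A)/2 = (21.54° + 60°)/2 = 40.770°.
n = sin 40.770° / sin 30° = 0.6530 / 0.5000 = 1.3060.

1.306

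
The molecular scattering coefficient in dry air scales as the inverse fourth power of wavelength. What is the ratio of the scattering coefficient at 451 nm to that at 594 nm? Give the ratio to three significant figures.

3.01

Rayleigh scattering ∝ λ⁻⁴, so the ratio of coefficients is the inverse fourth power of the wavelength ratio.
σ(451)/σ(594) = (594/451)⁴ = (1.3171)⁴ = 3.009.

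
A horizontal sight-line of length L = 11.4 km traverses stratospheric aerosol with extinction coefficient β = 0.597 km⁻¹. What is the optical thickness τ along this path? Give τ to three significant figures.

6.81

τ = β·L = 0.597 × 11.4 = 6.8058.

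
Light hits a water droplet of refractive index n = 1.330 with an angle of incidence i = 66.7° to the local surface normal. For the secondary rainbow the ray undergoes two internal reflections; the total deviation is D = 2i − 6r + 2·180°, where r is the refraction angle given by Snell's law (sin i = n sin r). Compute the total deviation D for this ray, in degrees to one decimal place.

sin r = sin 66.7° / 1.330 = 0.9184/1.330 = 0.6906; r = 43.67°.
D = 2·66.7° − 6·43.67° + 2·180° = 133.40° − 262.05° + 360° = 231.35°.

231.4°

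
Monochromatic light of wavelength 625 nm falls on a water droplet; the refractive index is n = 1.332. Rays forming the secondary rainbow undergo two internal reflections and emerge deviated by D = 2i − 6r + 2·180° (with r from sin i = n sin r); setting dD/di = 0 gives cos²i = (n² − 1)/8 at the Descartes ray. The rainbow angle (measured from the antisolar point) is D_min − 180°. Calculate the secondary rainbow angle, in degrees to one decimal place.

50.6°

cos²i = (1.77422 − 1)/8 = 0.09678; i = arccos(0.31109) = 71.875°.
sin r = sin 71.875°/1.332 = 0.71350; r = 45.520°.
D_min = 2·71.875° − 6·45.520° + 360° = 230.628°.
Rainbow angle = D_min − 180° = 50.628°.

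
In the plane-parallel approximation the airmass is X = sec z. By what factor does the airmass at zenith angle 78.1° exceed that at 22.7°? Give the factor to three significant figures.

X(78.1°)/X(22.7°) = sec 78.1° / sec 22.7° = cos 22.7° / cos 78.1° = 0.9225/0.2062 = 4.4739.

4.47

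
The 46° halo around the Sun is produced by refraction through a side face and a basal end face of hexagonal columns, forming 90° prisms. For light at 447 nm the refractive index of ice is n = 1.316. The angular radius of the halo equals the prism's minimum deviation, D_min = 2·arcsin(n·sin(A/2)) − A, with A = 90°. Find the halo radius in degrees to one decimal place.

47.0°

n·sin(A/2) = 1.316 × sin 45° = 1.316 × 0.7071 = 0.9306.
D_min = 2·arcsin(0.9306) − 90° = 2 × 68.521° − 90° = 47.042°.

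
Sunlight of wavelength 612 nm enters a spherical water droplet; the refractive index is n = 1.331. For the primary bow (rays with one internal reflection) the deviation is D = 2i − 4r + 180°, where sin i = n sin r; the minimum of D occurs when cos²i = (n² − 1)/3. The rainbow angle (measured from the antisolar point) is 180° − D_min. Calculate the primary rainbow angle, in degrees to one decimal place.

42.4°

cos²i = (1.77156 − 1)/3 = 0.25719; i = arccos(0.50714) = 59.527°.
sin r = sin 59.527°/1.331 = 0.64753; r = 40.356°.
D_min = 2·59.527° − 4·40.356° + 180° = 137.630°.
Rainbow angle = 180° − D_min = 42.370°.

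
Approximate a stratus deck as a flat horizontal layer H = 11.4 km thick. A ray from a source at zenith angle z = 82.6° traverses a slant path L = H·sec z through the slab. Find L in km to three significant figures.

88.5 km

sec z = 1/cos 82.6° = 7.7642.
L = 11.4 × 7.7642 = 88.512 km.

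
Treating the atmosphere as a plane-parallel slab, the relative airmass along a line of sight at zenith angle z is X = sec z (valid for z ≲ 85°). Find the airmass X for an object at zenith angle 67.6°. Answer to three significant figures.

X = sec z = 1/cos 67.6° = 1/0.3811 = 2.6242.

2.62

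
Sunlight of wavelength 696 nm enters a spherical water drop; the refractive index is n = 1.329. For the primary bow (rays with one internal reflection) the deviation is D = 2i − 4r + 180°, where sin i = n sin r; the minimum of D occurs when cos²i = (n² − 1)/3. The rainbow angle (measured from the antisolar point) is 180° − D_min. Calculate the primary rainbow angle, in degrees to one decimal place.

cos²i = (1.76624 − 1)/3 = 0.25541; i = arccos(0.50538) = 59.643°.
sin r = sin 59.643°/1.329 = 0.64928; r = 40.487°.
D_min = 2·59.643° − 4·40.487° + 180° = 137.337°.
Rainbow angle = 180° − D_min = 42.663°.

42.7°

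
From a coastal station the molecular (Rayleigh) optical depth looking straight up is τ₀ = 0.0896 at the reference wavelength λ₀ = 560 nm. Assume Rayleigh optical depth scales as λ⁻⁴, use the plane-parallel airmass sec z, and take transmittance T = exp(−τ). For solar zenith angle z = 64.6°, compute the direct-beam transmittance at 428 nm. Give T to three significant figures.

0.542

sec 64.6° = 2.3314.
τ = 0.0896 × (560/428)⁴ × 2.3314 = 0.0896 × 2.9307 × 2.3314 = 0.6122.
T = exp(−0.6122) = 0.5422.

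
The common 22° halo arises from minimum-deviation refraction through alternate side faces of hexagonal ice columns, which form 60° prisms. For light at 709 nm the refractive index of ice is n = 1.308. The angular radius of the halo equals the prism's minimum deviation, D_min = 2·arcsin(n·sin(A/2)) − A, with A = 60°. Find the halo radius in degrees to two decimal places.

n·sin(A/2) = 1.308 × sin 30° = 1.308 × 0.5000 = 0.6540.
D_min = 2·arcsin(0.6540) − 60° = 2 × 40.844° − 60° = 21.688°.

21.69°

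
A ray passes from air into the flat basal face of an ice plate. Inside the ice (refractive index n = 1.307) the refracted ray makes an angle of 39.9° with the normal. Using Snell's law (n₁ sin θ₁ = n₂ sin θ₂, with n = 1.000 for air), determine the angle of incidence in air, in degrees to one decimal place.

57.0°

Snell: sin θ_i = n · sin θ_r = 1.307 × sin 39.9° = 1.307 × 0.6414 = 0.8384.
θ_i = arcsin(0.8384) = 56.97°.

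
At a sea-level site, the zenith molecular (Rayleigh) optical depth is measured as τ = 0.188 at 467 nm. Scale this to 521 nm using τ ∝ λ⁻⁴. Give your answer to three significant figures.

0.121

τ(521 nm) = τ(467 nm) × (467/521)⁴ = 0.188 × (0.8964)⁴ = 0.188 × 0.6455 = 0.1214.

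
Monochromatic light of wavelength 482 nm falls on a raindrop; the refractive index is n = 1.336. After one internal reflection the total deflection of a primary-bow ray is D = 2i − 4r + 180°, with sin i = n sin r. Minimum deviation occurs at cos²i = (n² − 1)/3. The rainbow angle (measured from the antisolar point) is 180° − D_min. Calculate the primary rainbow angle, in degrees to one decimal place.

41.6°

cos²i = (1.78490 − 1)/3 = 0.26163; i = arccos(0.51150) = 59.236°.
sin r = sin 59.236°/1.336 = 0.64318; r = 40.029°.
D_min = 2·59.236° − 4·40.029° + 180° = 138.356°.
Rainbow angle = 180° − D_min = 41.644°.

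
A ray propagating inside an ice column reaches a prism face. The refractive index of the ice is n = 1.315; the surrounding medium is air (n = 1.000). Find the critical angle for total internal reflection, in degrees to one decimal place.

sin θ_c = n_air / n = 1.000 / 1.315 = 0.7605.
θ_c = arcsin(0.7605) = 49.50°.

49.5°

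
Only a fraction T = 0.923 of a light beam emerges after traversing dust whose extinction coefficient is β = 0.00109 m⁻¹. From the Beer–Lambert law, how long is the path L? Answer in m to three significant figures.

Beer–Lambert: T = exp(−βL) ⇒ L = −ln(T)/β = −ln(0.923)/0.00109 = 0.0801/0.00109 = 73.51 m.

73.5 m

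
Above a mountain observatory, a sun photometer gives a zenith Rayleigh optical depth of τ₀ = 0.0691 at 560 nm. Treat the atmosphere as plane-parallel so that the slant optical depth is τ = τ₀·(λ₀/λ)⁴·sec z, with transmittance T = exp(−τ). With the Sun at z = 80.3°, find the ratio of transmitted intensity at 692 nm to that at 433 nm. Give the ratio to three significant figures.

2.64

Airmass: sec 80.3° = 5.9351.
τ(692 nm) = 0.0691 × (560/692)⁴ × 5.9351 = 0.0691 × 0.4289 × 5.9351 = 0.1759.
τ(433 nm) = 0.0691 × (560/433)⁴ × 5.9351 = 0.0691 × 2.7977 × 5.9351 = 1.1474.
T(692)/T(433) = exp(τ_B − τ_A) = exp(0.9715) = 2.6419.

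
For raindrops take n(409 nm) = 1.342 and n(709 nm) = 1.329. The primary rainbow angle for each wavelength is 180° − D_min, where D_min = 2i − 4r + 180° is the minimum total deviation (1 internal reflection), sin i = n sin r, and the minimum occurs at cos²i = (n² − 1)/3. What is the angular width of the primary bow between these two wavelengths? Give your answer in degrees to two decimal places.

At 409 nm (n = 1.342): cos²i = 0.26699 → i = 58.888°, r = 39.641°, D_min = 139.213°, rainbow angle = 40.787°.
At 709 nm (n = 1.329): cos²i = 0.25541 → i = 59.643°, r = 40.487°, D_min = 137.337°, rainbow angle = 42.663°.
Angular width = |40.787° − 42.663°| = 1.876°.

1.88°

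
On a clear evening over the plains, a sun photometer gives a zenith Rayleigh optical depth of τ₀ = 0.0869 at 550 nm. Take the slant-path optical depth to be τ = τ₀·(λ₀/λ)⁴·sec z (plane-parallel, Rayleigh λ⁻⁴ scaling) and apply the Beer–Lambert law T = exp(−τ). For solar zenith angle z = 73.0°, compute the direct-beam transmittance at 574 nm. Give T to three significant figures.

sec 73.0° = 3.4203.
τ = 0.0869 × (550/574)⁴ × 3.4203 = 0.0869 × 0.8430 × 3.4203 = 0.2505.
T = exp(−0.2505) = 0.7784.

0.778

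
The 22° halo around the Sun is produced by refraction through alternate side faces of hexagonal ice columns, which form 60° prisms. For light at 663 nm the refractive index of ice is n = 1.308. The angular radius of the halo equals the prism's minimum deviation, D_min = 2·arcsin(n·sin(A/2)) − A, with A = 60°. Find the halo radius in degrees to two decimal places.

n·sin(A/2) = 1.308 × sin 30° = 1.308 × 0.5000 = 0.6540.
D_min = 2·arcsin(0.6540) − 60° = 2 × 40.844° − 60° = 21.688°.

21.69°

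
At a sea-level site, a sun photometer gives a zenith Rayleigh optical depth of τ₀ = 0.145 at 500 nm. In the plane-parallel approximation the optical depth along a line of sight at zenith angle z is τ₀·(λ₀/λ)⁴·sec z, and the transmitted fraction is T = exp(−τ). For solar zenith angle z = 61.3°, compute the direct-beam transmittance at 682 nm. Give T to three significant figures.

sec 61.3° = 2.0824.
τ = 0.145 × (500/682)⁴ × 2.0824 = 0.145 × 0.2889 × 2.0824 = 0.0872.
T = exp(−0.0872) = 0.9165.

0.916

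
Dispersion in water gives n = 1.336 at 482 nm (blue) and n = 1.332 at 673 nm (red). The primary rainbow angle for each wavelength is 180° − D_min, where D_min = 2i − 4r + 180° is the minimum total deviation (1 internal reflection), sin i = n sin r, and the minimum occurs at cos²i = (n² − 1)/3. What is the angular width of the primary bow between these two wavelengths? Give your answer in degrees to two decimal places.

At 482 nm (n = 1.336): cos²i = 0.26163 → i = 59.236°, r = 40.029°, D_min = 138.356°, rainbow angle = 41.644°.
At 673 nm (n = 1.332): cos²i = 0.25807 → i = 59.469°, r = 40.290°, D_min = 137.776°, rainbow angle = 42.224°.
Angular width = |41.644° − 42.224°| = 0.580°.

0.58°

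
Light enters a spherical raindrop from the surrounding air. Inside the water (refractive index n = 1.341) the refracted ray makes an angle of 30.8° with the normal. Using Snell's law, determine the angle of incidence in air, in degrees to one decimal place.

Snell: sin θ_i = n · sin θ_r = 1.341 × sin 30.8° = 1.341 × 0.5120 = 0.6866.
θ_i = arcsin(0.6866) = 43.37°.

43.4°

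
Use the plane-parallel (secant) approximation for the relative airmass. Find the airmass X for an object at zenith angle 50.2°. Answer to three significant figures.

X = sec z = 1/cos 50.2° = 1/0.6401 = 1.5622.

1.56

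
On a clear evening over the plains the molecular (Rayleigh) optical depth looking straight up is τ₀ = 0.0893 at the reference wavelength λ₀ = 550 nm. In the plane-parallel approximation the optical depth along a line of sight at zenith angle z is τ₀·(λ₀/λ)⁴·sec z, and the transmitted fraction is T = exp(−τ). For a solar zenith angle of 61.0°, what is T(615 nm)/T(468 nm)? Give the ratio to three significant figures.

1.26

Airmass: sec 61.0° = 2.0627.
τ(615 nm) = 0.0893 × (550/615)⁴ × 2.0627 = 0.0893 × 0.6397 × 2.0627 = 0.1178.
τ(468 nm) = 0.0893 × (550/468)⁴ × 2.0627 = 0.0893 × 1.9075 × 2.0627 = 0.3514.
T(615)/T(468) = exp(τ_B − τ_A) = exp(0.2335) = 1.2631.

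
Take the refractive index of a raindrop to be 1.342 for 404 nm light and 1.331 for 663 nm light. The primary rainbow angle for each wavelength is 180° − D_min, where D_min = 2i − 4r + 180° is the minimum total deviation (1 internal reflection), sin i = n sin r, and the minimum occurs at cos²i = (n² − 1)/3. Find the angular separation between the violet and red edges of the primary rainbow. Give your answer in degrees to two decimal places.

1.58°

At 404 nm (n = 1.342): cos²i = 0.26699 → i = 58.888°, r = 39.641°, D_min = 139.213°, rainbow angle = 40.787°.
At 663 nm (n = 1.331): cos²i = 0.25719 → i = 59.527°, r = 40.356°, D_min = 137.630°, rainbow angle = 42.370°.
Angular width = |40.787° − 42.370°| = 1.583°.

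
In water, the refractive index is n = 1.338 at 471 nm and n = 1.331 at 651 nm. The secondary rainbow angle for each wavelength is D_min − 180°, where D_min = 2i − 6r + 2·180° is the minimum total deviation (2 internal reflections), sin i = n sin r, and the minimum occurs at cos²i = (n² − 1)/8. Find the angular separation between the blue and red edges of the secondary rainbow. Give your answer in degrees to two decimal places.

At 471 nm (n = 1.338): cos²i = 0.09878 → i = 71.682°, r = 45.195°, D_min = 232.193°, rainbow angle = 52.193°.
At 651 nm (n = 1.331): cos²i = 0.09645 → i = 71.907°, r = 45.575°, D_min = 230.365°, rainbow angle = 50.365°.
Angular width = |52.193° − 50.365°| = 1.828°.

1.83°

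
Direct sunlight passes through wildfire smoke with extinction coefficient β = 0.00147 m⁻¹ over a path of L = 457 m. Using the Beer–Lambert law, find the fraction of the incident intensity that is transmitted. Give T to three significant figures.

0.511

τ = β·L = 0.00147 × 457 = 0.6718.
T = exp(−0.6718) = 0.5108.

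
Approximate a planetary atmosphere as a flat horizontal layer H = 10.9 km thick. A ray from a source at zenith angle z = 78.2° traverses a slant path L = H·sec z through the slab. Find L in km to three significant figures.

sec z = 1/cos 78.2° = 4.8901.
L = 10.9 × 4.8901 = 53.302 km.

53.3 km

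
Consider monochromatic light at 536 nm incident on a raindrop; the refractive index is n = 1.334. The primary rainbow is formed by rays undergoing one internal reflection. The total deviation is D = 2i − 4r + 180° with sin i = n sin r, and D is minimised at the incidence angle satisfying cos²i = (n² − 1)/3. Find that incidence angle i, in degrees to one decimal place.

59.4°

cos²i = (1.334² − 1)/3 = (1.77956 − 1)/3 = 0.25985.
cos i = 0.50976, so i = 59.352°.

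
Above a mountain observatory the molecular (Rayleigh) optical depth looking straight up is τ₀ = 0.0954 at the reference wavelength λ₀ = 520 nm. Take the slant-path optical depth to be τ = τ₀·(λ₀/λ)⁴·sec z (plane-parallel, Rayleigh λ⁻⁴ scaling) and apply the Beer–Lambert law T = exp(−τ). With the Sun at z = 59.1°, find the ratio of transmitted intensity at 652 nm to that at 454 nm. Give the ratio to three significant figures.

1.28

Airmass: sec 59.1° = 1.9473.
τ(652 nm) = 0.0954 × (520/652)⁴ × 1.9473 = 0.0954 × 0.4046 × 1.9473 = 0.0752.
τ(454 nm) = 0.0954 × (520/454)⁴ × 1.9473 = 0.0954 × 1.7210 × 1.9473 = 0.3197.
T(652)/T(454) = exp(τ_B − τ_A) = exp(0.2446) = 1.2771.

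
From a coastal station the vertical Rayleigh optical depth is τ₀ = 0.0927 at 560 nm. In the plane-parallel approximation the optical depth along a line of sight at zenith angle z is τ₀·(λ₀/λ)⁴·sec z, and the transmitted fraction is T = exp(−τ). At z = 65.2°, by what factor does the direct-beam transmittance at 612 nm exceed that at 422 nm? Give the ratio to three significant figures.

Airmass: sec 65.2° = 2.3841.
τ(612 nm) = 0.0927 × (560/612)⁴ × 2.3841 = 0.0927 × 0.7010 × 2.3841 = 0.1549.
τ(422 nm) = 0.0927 × (560/422)⁴ × 2.3841 = 0.0927 × 3.1010 × 2.3841 = 0.6853.
T(612)/T(422) = exp(τ_B − τ_A) = exp(0.5304) = 1.6996.

1.70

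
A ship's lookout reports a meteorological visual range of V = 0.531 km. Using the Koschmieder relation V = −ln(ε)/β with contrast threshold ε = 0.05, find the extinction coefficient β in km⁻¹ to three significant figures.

β = −ln(0.05) / V = 2.996 / 0.531 = 5.6417 km⁻¹.

5.64 km⁻¹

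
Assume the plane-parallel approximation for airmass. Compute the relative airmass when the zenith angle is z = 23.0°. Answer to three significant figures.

X = sec z = 1/cos 23.0° = 1/0.9205 = 1.0864.

1.09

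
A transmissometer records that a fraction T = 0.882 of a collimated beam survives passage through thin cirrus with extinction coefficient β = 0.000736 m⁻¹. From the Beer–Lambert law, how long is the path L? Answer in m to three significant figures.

Beer–Lambert: T = exp(−βL) ⇒ L = −ln(T)/β = −ln(0.882)/0.000736 = 0.1256/0.000736 = 170.6 m.

171 m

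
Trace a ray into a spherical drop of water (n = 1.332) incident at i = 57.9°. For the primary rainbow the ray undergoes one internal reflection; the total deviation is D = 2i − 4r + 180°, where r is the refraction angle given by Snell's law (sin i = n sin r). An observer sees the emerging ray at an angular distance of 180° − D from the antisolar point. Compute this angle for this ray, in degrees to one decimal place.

42.2°

sin r = sin 57.9° / 1.332 = 0.8471/1.332 = 0.6360; r = 39.49°.
D = 2·57.9° − 4·39.49° + 180° = 115.80° − 157.97° + 180° = 137.83°.
Angle from antisolar point = 180° − D = 42.17°.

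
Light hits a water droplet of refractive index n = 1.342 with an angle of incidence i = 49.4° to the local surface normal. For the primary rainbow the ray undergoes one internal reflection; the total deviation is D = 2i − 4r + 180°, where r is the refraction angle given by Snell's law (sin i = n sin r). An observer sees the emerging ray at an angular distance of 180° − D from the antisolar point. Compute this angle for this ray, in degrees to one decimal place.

39.0°

sin r = sin 49.4° / 1.342 = 0.7593/1.342 = 0.5658; r = 34.46°.
D = 2·49.4° − 4·34.46° + 180° = 98.80° − 137.82° + 180° = 140.98°.
Angle from antisolar point = 180° − D = 39.02°.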